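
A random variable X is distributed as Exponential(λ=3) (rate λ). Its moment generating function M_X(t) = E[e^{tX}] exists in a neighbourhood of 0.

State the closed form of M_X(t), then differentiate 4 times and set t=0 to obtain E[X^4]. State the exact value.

E[X^4] = M′′′′(0) = 8/27

M_X(t) = 3/(3 - t)
M′(t) = 3/(t^2 - 6*t + 9)
M′′(t) = -6/(t^3 - 9*t^2 + 27*t - 27)
M′′′(t) = 18/(t^4 - 12*t^3 + 54*t^2 - 108*t + 81)
M′′′′(t) = -72/(t^5 - 15*t^4 + 90*t^3 - 270*t^2 + 405*t - 243)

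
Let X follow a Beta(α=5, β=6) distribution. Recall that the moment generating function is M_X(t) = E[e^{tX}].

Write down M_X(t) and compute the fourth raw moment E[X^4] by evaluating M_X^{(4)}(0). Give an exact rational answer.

E[X^4] = M′′′′(0) = 10/143

M_X(t) = ₁F₁(5; 11; t)
M′(t) = 5*₁F₁(6; 12; t)/11
M′′(t) = 5*₁F₁(7; 13; t)/22
M′′′(t) = 35*₁F₁(8; 14; t)/286
M′′′′(t) = 10*₁F₁(9; 15; t)/143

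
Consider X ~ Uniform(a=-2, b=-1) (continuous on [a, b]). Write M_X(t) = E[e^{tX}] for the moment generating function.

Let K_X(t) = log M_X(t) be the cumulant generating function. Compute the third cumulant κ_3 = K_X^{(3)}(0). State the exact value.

M_X(t) = (e^(-t) - e^(-2*t))/t
K_X(t) = log M_X(t) = -log(t) + log(e^(-t) - e^(-2*t))
K′(t) = (-t*e^(t) + 2*t - e^(t) + 1)/(t*e^(t) - t)
K′′(t) = (-t^2*e^(t) + e^(2*t) - 2*e^(t) + 1)/(t^2*e^(2*t) - 2*t^2*e^(t) + t^2)
K′′′(t) = (t^3*e^(2*t) + t^3*e^(t) - 2*e^(3*t) + 6*e^(2*t) - 6*e^(t) + 2)/(t^3*e^(3*t) - 3*t^3*e^(2*t) + 3*t^3*e^(t) - t^3)

κ_3 = K′′′(0) = 0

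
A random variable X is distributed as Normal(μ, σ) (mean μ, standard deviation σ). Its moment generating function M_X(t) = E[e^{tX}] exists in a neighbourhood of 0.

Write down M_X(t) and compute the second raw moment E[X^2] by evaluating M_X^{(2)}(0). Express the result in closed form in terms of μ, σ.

E[X^2] = M′′(0) = μ^2 + σ^2

M_X(t) = e^(μ*t + σ^2*t^2/2)
M′(t) = μ*e^(μ*t)*e^(σ^2*t^2/2) + σ^2*t*e^(μ*t)*e^(σ^2*t^2/2)
M′′(t) = μ^2*e^(μ*t)*e^(σ^2*t^2/2) + 2*μ*σ^2*t*e^(μ*t)*e^(σ^2*t^2/2) + σ^4*t^2*e^(μ*t)*e^(σ^2*t^2/2) + σ^2*e^(μ*t)*e^(σ^2*t^2/2)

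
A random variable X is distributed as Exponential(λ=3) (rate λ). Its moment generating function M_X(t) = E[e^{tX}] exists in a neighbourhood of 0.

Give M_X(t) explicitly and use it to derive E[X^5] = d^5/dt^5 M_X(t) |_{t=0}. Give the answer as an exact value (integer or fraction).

E[X^5] = M′′′′′(0) = 40/81

M_X(t) = 3/(3 - t)
M′(t) = 3/(t^2 - 6*t + 9)
M′′(t) = -6/(t^3 - 9*t^2 + 27*t - 27)
M′′′(t) = 18/(t^4 - 12*t^3 + 54*t^2 - 108*t + 81)
M′′′′(t) = -72/(t^5 - 15*t^4 + 90*t^3 - 270*t^2 + 405*t - 243)
M′′′′′(t) = 360/(t^6 - 18*t^5 + 135*t^4 - 540*t^3 + 1215*t^2 - 1458*t + 729)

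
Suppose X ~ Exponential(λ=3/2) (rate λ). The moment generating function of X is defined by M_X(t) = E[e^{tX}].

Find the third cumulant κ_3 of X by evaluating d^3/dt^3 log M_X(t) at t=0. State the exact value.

κ_3 = K^(3)(0) = 16/27

M_X(t) = 3/(2*(3/2 - t))
K_X(t) = log M_X(t) = -log(3/2 - t) - log(2) + log(3)
K^(3)(t) = -16/(8*t^3 - 36*t^2 + 54*t - 27)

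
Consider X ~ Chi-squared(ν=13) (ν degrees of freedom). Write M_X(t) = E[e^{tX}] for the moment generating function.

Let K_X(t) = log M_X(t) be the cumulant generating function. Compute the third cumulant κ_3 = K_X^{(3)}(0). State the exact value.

κ_3 = D^3[K](0) = 104

M_X(t) = (1 - 2*t)^(-13/2)
K_X(t) = log M_X(t) = -13*log(1 - 2*t)/2
D^3[K](t) = -104/(8*t^3 - 12*t^2 + 6*t - 1)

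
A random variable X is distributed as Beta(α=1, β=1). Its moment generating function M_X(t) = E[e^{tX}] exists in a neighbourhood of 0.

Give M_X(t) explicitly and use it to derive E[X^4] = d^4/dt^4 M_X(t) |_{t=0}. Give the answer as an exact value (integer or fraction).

E[X^4] = d^4M/dt^4 |_{t=0} = 1/5

M_X(t) = ₁F₁(1; 2; t)
dM/dt = ₁F₁(2; 3; t)/2
d^2M/dt^2 = ₁F₁(3; 4; t)/3
d^3M/dt^3 = ₁F₁(4; 5; t)/4
d^4M/dt^4 = ₁F₁(5; 6; t)/5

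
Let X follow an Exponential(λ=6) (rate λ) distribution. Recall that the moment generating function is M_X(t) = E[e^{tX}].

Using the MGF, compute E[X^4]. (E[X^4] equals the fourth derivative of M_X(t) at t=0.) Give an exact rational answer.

M_X(t) = 6/(6 - t)
M′(t) = 6/(t^2 - 12*t + 36)
M′′(t) = -12/(t^3 - 18*t^2 + 108*t - 216)
M′′′(t) = 36/(t^4 - 24*t^3 + 216*t^2 - 864*t + 1296)
M′′′′(t) = -144/(t^5 - 30*t^4 + 360*t^3 - 2160*t^2 + 6480*t - 7776)

E[X^4] = M′′′′(0) = 1/54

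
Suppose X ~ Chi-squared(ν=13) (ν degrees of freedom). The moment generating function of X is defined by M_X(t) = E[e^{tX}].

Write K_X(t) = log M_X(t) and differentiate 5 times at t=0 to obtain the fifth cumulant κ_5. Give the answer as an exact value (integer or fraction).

M_X(t) = (1 - 2*t)^(-13/2)
K_X(t) = log M_X(t) = -13*log(1 - 2*t)/2
D^5[K](t) = -4992/(32*t^5 - 80*t^4 + 80*t^3 - 40*t^2 + 10*t - 1)

κ_5 = D^5[K](0) = 4992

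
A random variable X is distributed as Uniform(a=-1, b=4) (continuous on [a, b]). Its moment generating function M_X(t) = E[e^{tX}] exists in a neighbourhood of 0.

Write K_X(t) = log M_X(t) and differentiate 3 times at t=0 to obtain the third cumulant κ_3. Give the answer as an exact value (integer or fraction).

M_X(t) = (e^(4*t) - e^(-t))/(5*t)
K_X(t) = log M_X(t) = -log(t) + log(e^(4*t) - e^(-t)) - log(5)
dK/dt = (4*t*e^(5*t) + t - e^(5*t) + 1)/(t*e^(5*t) - t)
d^2K/dt^2 = (-25*t^2*e^(5*t) + e^(10*t) - 2*e^(5*t) + 1)/(t^2*e^(10*t) - 2*t^2*e^(5*t) + t^2)
d^3K/dt^3 = (125*t^3*e^(10*t) + 125*t^3*e^(5*t) - 2*e^(15*t) + 6*e^(10*t) - 6*e^(5*t) + 2)/(t^3*e^(15*t) - 3*t^3*e^(10*t) + 3*t^3*e^(5*t) - t^3)

κ_3 = d^3K/dt^3 |_{t=0} = 0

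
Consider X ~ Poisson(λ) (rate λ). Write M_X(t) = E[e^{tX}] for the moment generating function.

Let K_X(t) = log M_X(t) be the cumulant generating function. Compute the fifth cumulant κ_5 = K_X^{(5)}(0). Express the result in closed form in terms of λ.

κ_5 = K^(5)(0) = λ

M_X(t) = e^(λ*(e^(t) - 1))
K_X(t) = log M_X(t) = λ*(e^(t) - 1)
K^(5)(t) = λ*e^(t)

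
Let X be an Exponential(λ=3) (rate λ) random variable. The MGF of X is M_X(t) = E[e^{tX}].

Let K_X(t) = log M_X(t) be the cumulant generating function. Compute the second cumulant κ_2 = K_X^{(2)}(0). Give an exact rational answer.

κ_2 = d^2K/dt^2 |_{t=0} = 1/9

M_X(t) = 3/(3 - t)
K_X(t) = log M_X(t) = -log(3 - t) + log(3)
dK/dt = -1/(t - 3)
d^2K/dt^2 = 1/(t^2 - 6*t + 9)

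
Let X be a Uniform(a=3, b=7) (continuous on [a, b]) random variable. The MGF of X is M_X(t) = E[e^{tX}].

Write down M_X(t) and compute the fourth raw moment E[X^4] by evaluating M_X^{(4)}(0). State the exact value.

M_X(t) = (e^(7*t) - e^(3*t))/(4*t)
dM/dt = (7*t*e^(7*t) - 3*t*e^(3*t) - e^(7*t) + e^(3*t))/(4*t^2)
d^2M/dt^2 = (49*t^2*e^(7*t) - 9*t^2*e^(3*t) - 14*t*e^(7*t) + 6*t*e^(3*t) + 2*e^(7*t) - 2*e^(3*t))/(4*t^3)
d^3M/dt^3 = (343*t^3*e^(7*t) - 27*t^3*e^(3*t) - 147*t^2*e^(7*t) + 27*t^2*e^(3*t) + 42*t*e^(7*t) - 18*t*e^(3*t) - 6*e^(7*t) + 6*e^(3*t))/(4*t^4)

E[X^4] = d^4M/dt^4 |_{t=0} = 4141/5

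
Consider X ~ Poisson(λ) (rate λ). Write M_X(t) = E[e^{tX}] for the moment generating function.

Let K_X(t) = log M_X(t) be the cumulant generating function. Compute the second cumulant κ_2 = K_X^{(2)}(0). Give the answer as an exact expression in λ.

κ_2 = D^2[K](0) = λ

M_X(t) = e^(λ*(e^(t) - 1))
K_X(t) = log M_X(t) = λ*(e^(t) - 1)
D^2[K](t) = λ*e^(t)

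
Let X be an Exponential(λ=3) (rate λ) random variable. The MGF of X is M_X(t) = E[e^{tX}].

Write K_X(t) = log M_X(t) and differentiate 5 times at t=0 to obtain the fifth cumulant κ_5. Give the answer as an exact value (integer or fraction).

κ_5 = K^(5)(0) = 8/81

M_X(t) = 3/(3 - t)
K_X(t) = log M_X(t) = -log(3 - t) + log(3)
K^(5)(t) = -24/(t^5 - 15*t^4 + 90*t^3 - 270*t^2 + 405*t - 243)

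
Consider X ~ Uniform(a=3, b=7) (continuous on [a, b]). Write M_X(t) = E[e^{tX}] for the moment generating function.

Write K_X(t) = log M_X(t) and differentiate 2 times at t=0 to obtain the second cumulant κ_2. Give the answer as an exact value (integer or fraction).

M_X(t) = (e^(7*t) - e^(3*t))/(4*t)
K_X(t) = log M_X(t) = -log(t) + log(e^(7*t) - e^(3*t)) - 2*log(2)
D^2[K](t) = (-16*t^2*e^(4*t) + e^(8*t) - 2*e^(4*t) + 1)/(t^2*e^(8*t) - 2*t^2*e^(4*t) + t^2)

κ_2 = D^2[K](0) = 4/3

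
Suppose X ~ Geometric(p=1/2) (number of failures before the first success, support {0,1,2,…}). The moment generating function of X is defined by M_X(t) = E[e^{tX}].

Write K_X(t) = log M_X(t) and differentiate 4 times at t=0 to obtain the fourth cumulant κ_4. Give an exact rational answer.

M_X(t) = 1/(2*(1 - e^(t)/2))
K_X(t) = log M_X(t) = -log(1 - e^(t)/2) - log(2)
K^(4)(t) = (2*e^(3*t) + 16*e^(2*t) + 8*e^(t))/(e^(4*t) - 8*e^(3*t) + 24*e^(2*t) - 32*e^(t) + 16)

κ_4 = K^(4)(0) = 26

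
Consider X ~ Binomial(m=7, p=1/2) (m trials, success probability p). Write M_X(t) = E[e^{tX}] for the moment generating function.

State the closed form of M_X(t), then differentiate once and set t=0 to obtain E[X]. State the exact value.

E[X] = M^(1)(0) = 7/2

M_X(t) = (e^(t)/2 + 1/2)^7
M^(1)(t) = 7*e^(7*t)/128 + 21*e^(6*t)/64 + 105*e^(5*t)/128 + 35*e^(4*t)/32 + 105*e^(3*t)/128 + 21*e^(2*t)/64 + 7*e^(t)/128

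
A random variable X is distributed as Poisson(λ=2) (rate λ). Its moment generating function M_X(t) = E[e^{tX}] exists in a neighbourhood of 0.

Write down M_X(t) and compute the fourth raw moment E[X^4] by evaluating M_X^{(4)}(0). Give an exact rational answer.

M_X(t) = e^(2*e^(t) - 2)
D^4[M](t) = (16*e^(4*t)*e^(2*e^(t)) + 48*e^(3*t)*e^(2*e^(t)) + 28*e^(2*t)*e^(2*e^(t)) + 2*e^(t)*e^(2*e^(t)))*e^(-2)

E[X^4] = D^4[M](0) = 94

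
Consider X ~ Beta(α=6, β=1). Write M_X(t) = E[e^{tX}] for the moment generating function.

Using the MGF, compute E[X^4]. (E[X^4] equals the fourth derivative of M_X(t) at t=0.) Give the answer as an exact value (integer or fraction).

M_X(t) = ₁F₁(6; 7; t)
M^(4)(t) = 3*₁F₁(10; 11; t)/5

E[X^4] = M^(4)(0) = 3/5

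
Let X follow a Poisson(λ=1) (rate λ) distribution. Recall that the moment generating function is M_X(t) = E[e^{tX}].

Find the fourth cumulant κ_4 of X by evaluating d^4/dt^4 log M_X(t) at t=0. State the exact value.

κ_4 = K′′′′(0) = 1

M_X(t) = e^(e^(t) - 1)
K_X(t) = log M_X(t) = e^(t) - 1
K′(t) = e^(t)
K′′(t) = e^(t)
K′′′(t) = e^(t)
K′′′′(t) = e^(t)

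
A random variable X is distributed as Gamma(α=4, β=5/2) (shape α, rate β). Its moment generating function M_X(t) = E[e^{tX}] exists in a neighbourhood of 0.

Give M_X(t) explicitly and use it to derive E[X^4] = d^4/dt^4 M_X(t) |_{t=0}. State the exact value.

M_X(t) = 625/(16*(5/2 - t)^4)
M′(t) = -5000/(32*t^5 - 400*t^4 + 2000*t^3 - 5000*t^2 + 6250*t - 3125)
M′′(t) = 50000/(64*t^6 - 960*t^5 + 6000*t^4 - 20000*t^3 + 37500*t^2 - 37500*t + 15625)
M′′′(t) = -600000/(128*t^7 - 2240*t^6 + 16800*t^5 - 70000*t^4 + 175000*t^3 - 262500*t^2 + 218750*t - 78125)
M′′′′(t) = 8400000/(256*t^8 - 5120*t^7 + 44800*t^6 - 224000*t^5 + 700000*t^4 - 1400000*t^3 + 1750000*t^2 - 1250000*t + 390625)

E[X^4] = M′′′′(0) = 2688/125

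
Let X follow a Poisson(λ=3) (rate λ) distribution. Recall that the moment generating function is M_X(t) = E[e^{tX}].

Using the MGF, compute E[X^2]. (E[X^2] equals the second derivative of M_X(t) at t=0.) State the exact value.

M_X(t) = e^(3*e^(t) - 3)
M^(2)(t) = (9*e^(2*t)*e^(3*e^(t)) + 3*e^(t)*e^(3*e^(t)))*e^(-3)

E[X^2] = M^(2)(0) = 12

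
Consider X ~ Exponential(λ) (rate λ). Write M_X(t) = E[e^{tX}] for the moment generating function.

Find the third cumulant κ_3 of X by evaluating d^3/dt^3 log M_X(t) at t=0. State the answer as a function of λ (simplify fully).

κ_3 = K^(3)(0) = 2/λ^3

M_X(t) = λ/(λ - t)
K_X(t) = log M_X(t) = log(λ) - log(λ - t)
K^(3)(t) = -2/(-λ^3 + 3*λ^2*t - 3*λ*t^2 + t^3)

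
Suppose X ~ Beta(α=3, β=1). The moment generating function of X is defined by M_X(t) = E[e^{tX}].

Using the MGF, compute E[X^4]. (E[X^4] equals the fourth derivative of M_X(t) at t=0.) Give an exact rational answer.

E[X^4] = M^(4)(0) = 3/7

M_X(t) = ₁F₁(3; 4; t)
M^(4)(t) = 3*₁F₁(7; 8; t)/7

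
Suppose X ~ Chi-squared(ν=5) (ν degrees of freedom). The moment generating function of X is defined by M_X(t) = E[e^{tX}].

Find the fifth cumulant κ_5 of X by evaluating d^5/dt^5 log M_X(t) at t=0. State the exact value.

κ_5 = d^5K/dt^5 |_{t=0} = 1920

M_X(t) = (1 - 2*t)^(-5/2)
K_X(t) = log M_X(t) = -5*log(1 - 2*t)/2
dK/dt = -5/(2*t - 1)
d^2K/dt^2 = 10/(4*t^2 - 4*t + 1)
d^3K/dt^3 = -40/(8*t^3 - 12*t^2 + 6*t - 1)
d^4K/dt^4 = 240/(16*t^4 - 32*t^3 + 24*t^2 - 8*t + 1)
d^5K/dt^5 = -1920/(32*t^5 - 80*t^4 + 80*t^3 - 40*t^2 + 10*t - 1)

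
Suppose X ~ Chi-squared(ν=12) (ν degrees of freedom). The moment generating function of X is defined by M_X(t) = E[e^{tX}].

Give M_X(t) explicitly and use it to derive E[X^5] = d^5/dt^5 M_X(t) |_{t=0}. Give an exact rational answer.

E[X^5] = M^(5)(0) = 967680

M_X(t) = (1 - 2*t)^(-6)
M^(5)(t) = -967680/(2048*t^11 - 11264*t^10 + 28160*t^9 - 42240*t^8 + 42240*t^7 - 29568*t^6 + 14784*t^5 - 5280*t^4 + 1320*t^3 - 220*t^2 + 22*t - 1)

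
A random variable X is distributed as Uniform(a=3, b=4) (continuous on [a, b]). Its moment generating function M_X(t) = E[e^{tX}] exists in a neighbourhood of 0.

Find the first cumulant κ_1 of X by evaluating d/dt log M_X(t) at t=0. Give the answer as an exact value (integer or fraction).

κ_1 = dK/dt |_{t=0} = 7/2

M_X(t) = (e^(4*t) - e^(3*t))/t
K_X(t) = log M_X(t) = -log(t) + log(e^(4*t) - e^(3*t))
dK/dt = (4*t*e^(t) - 3*t - e^(t) + 1)/(t*e^(t) - t)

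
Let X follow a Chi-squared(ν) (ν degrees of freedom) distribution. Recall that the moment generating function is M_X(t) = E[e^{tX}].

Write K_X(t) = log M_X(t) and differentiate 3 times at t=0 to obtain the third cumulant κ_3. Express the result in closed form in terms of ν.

κ_3 = K′′′(0) = 8*ν

M_X(t) = (1 - 2*t)^(-ν/2)
K_X(t) = log M_X(t) = -ν*log(1 - 2*t)/2
K′(t) = -ν/(2*t - 1)
K′′(t) = 2*ν/(4*t^2 - 4*t + 1)
K′′′(t) = -8*ν/(8*t^3 - 12*t^2 + 6*t - 1)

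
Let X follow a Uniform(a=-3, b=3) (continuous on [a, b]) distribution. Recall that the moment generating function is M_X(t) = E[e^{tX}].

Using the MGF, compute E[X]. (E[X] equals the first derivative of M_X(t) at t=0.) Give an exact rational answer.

M_X(t) = (e^(3*t) - e^(-3*t))/(6*t)
dM/dt = (3*t*e^(6*t) + 3*t - e^(6*t) + 1)*e^(-3*t)/(6*t^2)

E[X] = dM/dt |_{t=0} = 0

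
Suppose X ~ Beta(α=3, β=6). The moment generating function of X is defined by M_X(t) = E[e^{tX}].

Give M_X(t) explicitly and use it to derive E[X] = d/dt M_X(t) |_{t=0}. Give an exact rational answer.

E[X] = M^(1)(0) = 1/3

M_X(t) = ₁F₁(3; 9; t)
M^(1)(t) = ₁F₁(4; 10; t)/3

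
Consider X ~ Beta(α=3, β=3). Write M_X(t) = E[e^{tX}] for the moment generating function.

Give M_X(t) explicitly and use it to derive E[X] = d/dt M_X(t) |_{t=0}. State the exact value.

E[X] = D[M](0) = 1/2

M_X(t) = ₁F₁(3; 6; t)
D[M](t) = ₁F₁(4; 7; t)/2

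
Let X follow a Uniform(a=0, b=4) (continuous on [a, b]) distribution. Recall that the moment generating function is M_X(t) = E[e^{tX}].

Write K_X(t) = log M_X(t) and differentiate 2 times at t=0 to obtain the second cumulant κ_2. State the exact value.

M_X(t) = (e^(4*t) - 1)/(4*t)
K_X(t) = log M_X(t) = -log(t) + log(e^(4*t) - 1) - 2*log(2)
dK/dt = (4*t*e^(4*t) - e^(4*t) + 1)/(t*e^(4*t) - t)
d^2K/dt^2 = (-16*t^2*e^(4*t) + e^(8*t) - 2*e^(4*t) + 1)/(t^2*e^(8*t) - 2*t^2*e^(4*t) + t^2)

κ_2 = d^2K/dt^2 |_{t=0} = 4/3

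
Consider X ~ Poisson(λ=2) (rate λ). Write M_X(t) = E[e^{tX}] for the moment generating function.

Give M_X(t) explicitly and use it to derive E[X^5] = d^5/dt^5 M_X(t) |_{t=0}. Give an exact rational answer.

E[X^5] = M^(5)(0) = 454

M_X(t) = e^(2*e^(t) - 2)
M^(5)(t) = (32*e^(5*t)*e^(2*e^(t)) + 160*e^(4*t)*e^(2*e^(t)) + 200*e^(3*t)*e^(2*e^(t)) + 60*e^(2*t)*e^(2*e^(t)) + 2*e^(t)*e^(2*e^(t)))*e^(-2)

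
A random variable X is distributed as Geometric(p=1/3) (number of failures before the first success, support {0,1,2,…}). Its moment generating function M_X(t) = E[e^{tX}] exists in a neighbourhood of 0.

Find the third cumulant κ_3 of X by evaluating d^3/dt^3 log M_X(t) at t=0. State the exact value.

M_X(t) = 1/(3*(1 - 2*e^(t)/3))
K_X(t) = log M_X(t) = -log(1 - 2*e^(t)/3) - log(3)
K^(3)(t) = (-12*e^(2*t) - 18*e^(t))/(8*e^(3*t) - 36*e^(2*t) + 54*e^(t) - 27)

κ_3 = K^(3)(0) = 30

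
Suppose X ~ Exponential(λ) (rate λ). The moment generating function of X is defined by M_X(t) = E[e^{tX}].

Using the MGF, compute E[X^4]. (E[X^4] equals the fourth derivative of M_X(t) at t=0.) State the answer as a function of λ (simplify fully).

M_X(t) = λ/(λ - t)
D^4[M](t) = -24*λ/(-λ^5 + 5*λ^4*t - 10*λ^3*t^2 + 10*λ^2*t^3 - 5*λ*t^4 + t^5)

E[X^4] = D^4[M](0) = 24/λ^4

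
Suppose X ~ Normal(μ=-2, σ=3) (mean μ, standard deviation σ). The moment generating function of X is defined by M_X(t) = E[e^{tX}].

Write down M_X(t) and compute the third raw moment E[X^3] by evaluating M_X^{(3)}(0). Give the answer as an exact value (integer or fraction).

E[X^3] = D^3[M](0) = -62

M_X(t) = e^(9*t^2/2 - 2*t)
D^3[M](t) = (729*t^3*e^(9*t^2/2) - 486*t^2*e^(9*t^2/2) + 351*t*e^(9*t^2/2) - 62*e^(9*t^2/2))*e^(-2*t)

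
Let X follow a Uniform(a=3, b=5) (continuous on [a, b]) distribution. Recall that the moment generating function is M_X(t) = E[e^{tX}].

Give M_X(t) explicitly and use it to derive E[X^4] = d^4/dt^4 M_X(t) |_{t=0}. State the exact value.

M_X(t) = (e^(5*t) - e^(3*t))/(2*t)

E[X^4] = M^(4)(0) = 1441/5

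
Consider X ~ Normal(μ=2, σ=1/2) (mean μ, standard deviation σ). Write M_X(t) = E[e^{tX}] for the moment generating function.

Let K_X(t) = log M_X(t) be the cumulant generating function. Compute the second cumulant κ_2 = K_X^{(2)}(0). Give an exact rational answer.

M_X(t) = e^(t^2/8 + 2*t)
K_X(t) = log M_X(t) = t^2/8 + 2*t
dK/dt = t/4 + 2
d^2K/dt^2 = 1/4

κ_2 = d^2K/dt^2 |_{t=0} = 1/4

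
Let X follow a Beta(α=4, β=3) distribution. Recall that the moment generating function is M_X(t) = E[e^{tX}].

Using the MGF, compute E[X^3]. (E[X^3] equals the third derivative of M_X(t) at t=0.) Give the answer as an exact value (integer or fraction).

M_X(t) = ₁F₁(4; 7; t)
M^(3)(t) = 5*₁F₁(7; 10; t)/21

E[X^3] = M^(3)(0) = 5/21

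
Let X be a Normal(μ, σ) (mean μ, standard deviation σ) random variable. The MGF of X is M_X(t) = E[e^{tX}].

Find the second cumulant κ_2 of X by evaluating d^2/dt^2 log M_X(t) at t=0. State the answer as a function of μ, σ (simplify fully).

κ_2 = d^2K/dt^2 |_{t=0} = σ^2

M_X(t) = e^(μ*t + σ^2*t^2/2)
K_X(t) = log M_X(t) = μ*t + σ^2*t^2/2
dK/dt = μ + σ^2*t
d^2K/dt^2 = σ^2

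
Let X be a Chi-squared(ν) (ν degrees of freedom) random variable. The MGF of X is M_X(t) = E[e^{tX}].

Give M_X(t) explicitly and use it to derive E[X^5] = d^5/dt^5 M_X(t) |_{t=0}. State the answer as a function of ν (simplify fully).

E[X^5] = D^5[M](0) = ν*(ν^4 + 20*ν^3 + 140*ν^2 + 400*ν + 384)

M_X(t) = (1 - 2*t)^(-ν/2)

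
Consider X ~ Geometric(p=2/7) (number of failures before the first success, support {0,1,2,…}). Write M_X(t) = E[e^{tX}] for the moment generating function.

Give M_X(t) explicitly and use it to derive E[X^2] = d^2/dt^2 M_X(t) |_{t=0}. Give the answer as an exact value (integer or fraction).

M_X(t) = 2/(7*(1 - 5*e^(t)/7))
D^2[M](t) = (-50*e^(2*t) - 70*e^(t))/(125*e^(3*t) - 525*e^(2*t) + 735*e^(t) - 343)

E[X^2] = D^2[M](0) = 15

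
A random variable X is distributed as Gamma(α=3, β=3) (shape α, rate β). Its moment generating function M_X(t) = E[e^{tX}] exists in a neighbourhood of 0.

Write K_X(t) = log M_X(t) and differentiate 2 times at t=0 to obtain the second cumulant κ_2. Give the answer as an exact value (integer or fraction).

M_X(t) = 27/(3 - t)^3
K_X(t) = log M_X(t) = -3*log(3 - t) + 3*log(3)
K′(t) = -3/(t - 3)
K′′(t) = 3/(t^2 - 6*t + 9)

κ_2 = K′′(0) = 1/3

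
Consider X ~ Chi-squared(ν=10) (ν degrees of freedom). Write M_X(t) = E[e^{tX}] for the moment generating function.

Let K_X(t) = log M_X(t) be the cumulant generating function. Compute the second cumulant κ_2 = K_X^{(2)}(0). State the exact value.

κ_2 = K^(2)(0) = 20

M_X(t) = (1 - 2*t)^(-5)
K_X(t) = log M_X(t) = -5*log(1 - 2*t)
K^(2)(t) = 20/(4*t^2 - 4*t + 1)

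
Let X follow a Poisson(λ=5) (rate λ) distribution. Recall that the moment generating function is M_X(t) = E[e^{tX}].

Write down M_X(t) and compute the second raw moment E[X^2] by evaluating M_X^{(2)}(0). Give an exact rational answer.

M_X(t) = e^(5*e^(t) - 5)
D^2[M](t) = (25*e^(2*t)*e^(5*e^(t)) + 5*e^(t)*e^(5*e^(t)))*e^(-5)

E[X^2] = D^2[M](0) = 30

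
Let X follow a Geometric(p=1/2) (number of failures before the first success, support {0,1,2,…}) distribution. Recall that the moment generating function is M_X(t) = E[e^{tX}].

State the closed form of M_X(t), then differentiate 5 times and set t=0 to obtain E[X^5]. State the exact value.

E[X^5] = M′′′′′(0) = 541

M_X(t) = 1/(2*(1 - e^(t)/2))
M′(t) = e^(t)/(e^(2*t) - 4*e^(t) + 4)
M′′(t) = (-e^(2*t) - 2*e^(t))/(e^(3*t) - 6*e^(2*t) + 12*e^(t) - 8)
M′′′(t) = (e^(3*t) + 8*e^(2*t) + 4*e^(t))/(e^(4*t) - 8*e^(3*t) + 24*e^(2*t) - 32*e^(t) + 16)
M′′′′(t) = (-e^(4*t) - 22*e^(3*t) - 44*e^(2*t) - 8*e^(t))/(e^(5*t) - 10*e^(4*t) + 40*e^(3*t) - 80*e^(2*t) + 80*e^(t) - 32)
M′′′′′(t) = (e^(5*t) + 52*e^(4*t) + 264*e^(3*t) + 208*e^(2*t) + 16*e^(t))/(e^(6*t) - 12*e^(5*t) + 60*e^(4*t) - 160*e^(3*t) + 240*e^(2*t) - 192*e^(t) + 64)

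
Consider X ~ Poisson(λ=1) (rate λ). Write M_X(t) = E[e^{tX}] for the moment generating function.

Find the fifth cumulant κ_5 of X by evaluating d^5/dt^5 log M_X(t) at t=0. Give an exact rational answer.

M_X(t) = e^(e^(t) - 1)
K_X(t) = log M_X(t) = e^(t) - 1
D^5[K](t) = e^(t)

κ_5 = D^5[K](0) = 1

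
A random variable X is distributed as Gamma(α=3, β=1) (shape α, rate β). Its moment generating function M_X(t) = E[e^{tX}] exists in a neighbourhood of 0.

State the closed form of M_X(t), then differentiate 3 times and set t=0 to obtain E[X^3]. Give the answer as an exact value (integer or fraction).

E[X^3] = M′′′(0) = 60

M_X(t) = (1 - t)^(-3)
M′(t) = 3/(t^4 - 4*t^3 + 6*t^2 - 4*t + 1)
M′′(t) = -12/(t^5 - 5*t^4 + 10*t^3 - 10*t^2 + 5*t - 1)
M′′′(t) = 60/(t^6 - 6*t^5 + 15*t^4 - 20*t^3 + 15*t^2 - 6*t + 1)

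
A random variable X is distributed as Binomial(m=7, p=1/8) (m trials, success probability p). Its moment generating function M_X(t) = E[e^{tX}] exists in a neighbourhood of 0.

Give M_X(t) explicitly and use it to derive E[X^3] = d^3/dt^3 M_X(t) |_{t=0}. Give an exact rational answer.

M_X(t) = (e^(t)/8 + 7/8)^7
M′(t) = 7*e^(7*t)/2097152 + 147*e^(6*t)/1048576 + 5145*e^(5*t)/2097152 + 12005*e^(4*t)/524288 + 252105*e^(3*t)/2097152 + 352947*e^(2*t)/1048576 + 823543*e^(t)/2097152
M′′(t) = 49*e^(7*t)/2097152 + 441*e^(6*t)/524288 + 25725*e^(5*t)/2097152 + 12005*e^(4*t)/131072 + 756315*e^(3*t)/2097152 + 352947*e^(2*t)/524288 + 823543*e^(t)/2097152

E[X^3] = M′′′(0) = 833/256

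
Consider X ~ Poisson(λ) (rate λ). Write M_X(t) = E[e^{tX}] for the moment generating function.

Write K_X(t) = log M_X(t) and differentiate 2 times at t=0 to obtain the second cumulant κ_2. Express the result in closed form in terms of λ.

M_X(t) = e^(λ*(e^(t) - 1))
K_X(t) = log M_X(t) = λ*(e^(t) - 1)
K^(2)(t) = λ*e^(t)

κ_2 = K^(2)(0) = λ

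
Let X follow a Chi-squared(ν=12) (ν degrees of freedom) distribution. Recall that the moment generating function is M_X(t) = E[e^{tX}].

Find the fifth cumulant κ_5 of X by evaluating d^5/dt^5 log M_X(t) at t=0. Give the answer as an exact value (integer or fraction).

M_X(t) = (1 - 2*t)^(-6)
K_X(t) = log M_X(t) = -6*log(1 - 2*t)
D^5[K](t) = -4608/(32*t^5 - 80*t^4 + 80*t^3 - 40*t^2 + 10*t - 1)

κ_5 = D^5[K](0) = 4608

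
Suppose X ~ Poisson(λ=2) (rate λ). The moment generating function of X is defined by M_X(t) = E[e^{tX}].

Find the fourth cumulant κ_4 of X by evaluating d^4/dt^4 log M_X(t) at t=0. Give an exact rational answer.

M_X(t) = e^(2*e^(t) - 2)
K_X(t) = log M_X(t) = 2*e^(t) - 2
K^(4)(t) = 2*e^(t)

κ_4 = K^(4)(0) = 2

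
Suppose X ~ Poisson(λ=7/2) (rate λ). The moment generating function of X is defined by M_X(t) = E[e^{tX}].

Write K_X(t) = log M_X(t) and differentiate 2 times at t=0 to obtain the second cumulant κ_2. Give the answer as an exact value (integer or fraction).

κ_2 = K^(2)(0) = 7/2

M_X(t) = e^(7*e^(t)/2 - 7/2)
K_X(t) = log M_X(t) = 7*e^(t)/2 - 7/2
K^(2)(t) = 7*e^(t)/2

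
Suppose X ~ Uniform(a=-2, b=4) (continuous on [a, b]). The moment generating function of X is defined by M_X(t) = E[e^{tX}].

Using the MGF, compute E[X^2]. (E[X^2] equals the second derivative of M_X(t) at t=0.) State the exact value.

E[X^2] = D^2[M](0) = 4

M_X(t) = (e^(4*t) - e^(-2*t))/(6*t)
D^2[M](t) = (8*t^2*e^(6*t) - 2*t^2 - 4*t*e^(6*t) - 2*t + e^(6*t) - 1)*e^(-2*t)/(3*t^3)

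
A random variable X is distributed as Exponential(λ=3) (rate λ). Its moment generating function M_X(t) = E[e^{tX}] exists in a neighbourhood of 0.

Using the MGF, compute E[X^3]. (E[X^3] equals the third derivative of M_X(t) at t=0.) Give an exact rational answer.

E[X^3] = M′′′(0) = 2/9

M_X(t) = 3/(3 - t)
M′(t) = 3/(t^2 - 6*t + 9)
M′′(t) = -6/(t^3 - 9*t^2 + 27*t - 27)
M′′′(t) = 18/(t^4 - 12*t^3 + 54*t^2 - 108*t + 81)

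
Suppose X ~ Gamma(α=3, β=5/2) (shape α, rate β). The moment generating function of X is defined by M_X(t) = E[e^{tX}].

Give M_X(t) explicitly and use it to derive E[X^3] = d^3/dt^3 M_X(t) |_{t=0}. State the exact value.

M_X(t) = 125/(8*(5/2 - t)^3)
M^(3)(t) = 60000/(64*t^6 - 960*t^5 + 6000*t^4 - 20000*t^3 + 37500*t^2 - 37500*t + 15625)

E[X^3] = M^(3)(0) = 96/25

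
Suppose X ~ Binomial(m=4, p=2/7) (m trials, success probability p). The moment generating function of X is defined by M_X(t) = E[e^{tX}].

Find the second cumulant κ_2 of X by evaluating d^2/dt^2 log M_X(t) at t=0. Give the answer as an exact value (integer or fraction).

M_X(t) = (2*e^(t)/7 + 5/7)^4
K_X(t) = log M_X(t) = 4*log(2*e^(t)/7 + 5/7)
K′(t) = 8*e^(t)/(2*e^(t) + 5)
K′′(t) = 40*e^(t)/(4*e^(2*t) + 20*e^(t) + 25)

κ_2 = K′′(0) = 40/49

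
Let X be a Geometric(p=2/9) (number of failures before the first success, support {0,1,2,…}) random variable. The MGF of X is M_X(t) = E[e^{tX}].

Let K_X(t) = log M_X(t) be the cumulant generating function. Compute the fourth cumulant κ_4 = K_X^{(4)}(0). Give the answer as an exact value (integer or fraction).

κ_4 = D^4[K](0) = 12033/8

M_X(t) = 2/(9*(1 - 7*e^(t)/9))
K_X(t) = log M_X(t) = -log(1 - 7*e^(t)/9) - 2*log(3) + log(2)
D^4[K](t) = (3087*e^(3*t) + 15876*e^(2*t) + 5103*e^(t))/(2401*e^(4*t) - 12348*e^(3*t) + 23814*e^(2*t) - 20412*e^(t) + 6561)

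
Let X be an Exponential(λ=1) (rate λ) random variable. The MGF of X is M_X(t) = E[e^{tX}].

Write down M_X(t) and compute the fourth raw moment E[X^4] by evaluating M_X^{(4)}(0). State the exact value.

E[X^4] = D^4[M](0) = 24

M_X(t) = 1/(1 - t)
D^4[M](t) = -24/(t^5 - 5*t^4 + 10*t^3 - 10*t^2 + 5*t - 1)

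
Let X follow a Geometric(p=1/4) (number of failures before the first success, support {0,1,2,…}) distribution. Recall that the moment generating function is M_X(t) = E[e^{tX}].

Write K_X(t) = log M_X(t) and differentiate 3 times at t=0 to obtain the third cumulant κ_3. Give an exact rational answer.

κ_3 = K^(3)(0) = 84

M_X(t) = 1/(4*(1 - 3*e^(t)/4))
K_X(t) = log M_X(t) = -log(1 - 3*e^(t)/4) - 2*log(2)
K^(3)(t) = (-36*e^(2*t) - 48*e^(t))/(27*e^(3*t) - 108*e^(2*t) + 144*e^(t) - 64)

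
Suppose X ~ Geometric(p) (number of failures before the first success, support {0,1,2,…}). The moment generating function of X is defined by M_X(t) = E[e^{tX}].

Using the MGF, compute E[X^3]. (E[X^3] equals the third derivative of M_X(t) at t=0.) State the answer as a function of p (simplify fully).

E[X^3] = D^3[M](0) = -1 + 7/p - 12/p^2 + 6/p^3

M_X(t) = p/(-(1 - p)*e^(t) + 1)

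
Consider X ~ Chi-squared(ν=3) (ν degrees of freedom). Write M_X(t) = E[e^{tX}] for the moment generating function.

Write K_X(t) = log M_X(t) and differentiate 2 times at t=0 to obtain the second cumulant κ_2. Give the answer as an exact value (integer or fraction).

M_X(t) = (1 - 2*t)^(-3/2)
K_X(t) = log M_X(t) = -3*log(1 - 2*t)/2
dK/dt = -3/(2*t - 1)
d^2K/dt^2 = 6/(4*t^2 - 4*t + 1)

κ_2 = d^2K/dt^2 |_{t=0} = 6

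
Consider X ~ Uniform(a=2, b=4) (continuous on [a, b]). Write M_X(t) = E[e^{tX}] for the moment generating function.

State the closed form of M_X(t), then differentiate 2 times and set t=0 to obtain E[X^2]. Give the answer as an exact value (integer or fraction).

E[X^2] = M^(2)(0) = 28/3

M_X(t) = (e^(4*t) - e^(2*t))/(2*t)
M^(2)(t) = (8*t^2*e^(4*t) - 2*t^2*e^(2*t) - 4*t*e^(4*t) + 2*t*e^(2*t) + e^(4*t) - e^(2*t))/t^3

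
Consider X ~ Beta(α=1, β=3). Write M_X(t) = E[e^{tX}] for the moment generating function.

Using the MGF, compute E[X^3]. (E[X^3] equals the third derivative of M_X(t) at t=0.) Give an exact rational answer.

M_X(t) = ₁F₁(1; 4; t)
D^3[M](t) = ₁F₁(4; 7; t)/20

E[X^3] = D^3[M](0) = 1/20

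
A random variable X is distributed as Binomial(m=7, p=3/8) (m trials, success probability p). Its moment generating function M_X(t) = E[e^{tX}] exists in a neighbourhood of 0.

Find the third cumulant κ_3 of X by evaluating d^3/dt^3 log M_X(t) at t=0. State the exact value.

κ_3 = K′′′(0) = 105/256

M_X(t) = (3*e^(t)/8 + 5/8)^7
K_X(t) = log M_X(t) = 7*log(3*e^(t)/8 + 5/8)
K′(t) = 21*e^(t)/(3*e^(t) + 5)
K′′(t) = 105*e^(t)/(9*e^(2*t) + 30*e^(t) + 25)
K′′′(t) = (-315*e^(2*t) + 525*e^(t))/(27*e^(3*t) + 135*e^(2*t) + 225*e^(t) + 125)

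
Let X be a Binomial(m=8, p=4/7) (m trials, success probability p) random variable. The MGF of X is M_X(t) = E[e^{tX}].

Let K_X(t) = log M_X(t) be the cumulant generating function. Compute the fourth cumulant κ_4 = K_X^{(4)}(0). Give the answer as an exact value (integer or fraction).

M_X(t) = (4*e^(t)/7 + 3/7)^8
K_X(t) = log M_X(t) = 8*log(4*e^(t)/7 + 3/7)
K^(4)(t) = (1536*e^(3*t) - 4608*e^(2*t) + 864*e^(t))/(256*e^(4*t) + 768*e^(3*t) + 864*e^(2*t) + 432*e^(t) + 81)

κ_4 = K^(4)(0) = -2208/2401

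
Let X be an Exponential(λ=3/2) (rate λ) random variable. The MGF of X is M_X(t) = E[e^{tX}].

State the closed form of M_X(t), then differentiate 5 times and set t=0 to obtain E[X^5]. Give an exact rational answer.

E[X^5] = D^5[M](0) = 1280/81

M_X(t) = 3/(2*(3/2 - t))
D^5[M](t) = 11520/(64*t^6 - 576*t^5 + 2160*t^4 - 4320*t^3 + 4860*t^2 - 2916*t + 729)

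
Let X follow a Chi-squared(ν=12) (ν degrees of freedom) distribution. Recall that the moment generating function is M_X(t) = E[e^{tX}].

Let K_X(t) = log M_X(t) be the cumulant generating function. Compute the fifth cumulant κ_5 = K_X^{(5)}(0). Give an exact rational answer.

κ_5 = K′′′′′(0) = 4608

M_X(t) = (1 - 2*t)^(-6)
K_X(t) = log M_X(t) = -6*log(1 - 2*t)
K′(t) = -12/(2*t - 1)
K′′(t) = 24/(4*t^2 - 4*t + 1)
K′′′(t) = -96/(8*t^3 - 12*t^2 + 6*t - 1)
K′′′′(t) = 576/(16*t^4 - 32*t^3 + 24*t^2 - 8*t + 1)
K′′′′′(t) = -4608/(32*t^5 - 80*t^4 + 80*t^3 - 40*t^2 + 10*t - 1)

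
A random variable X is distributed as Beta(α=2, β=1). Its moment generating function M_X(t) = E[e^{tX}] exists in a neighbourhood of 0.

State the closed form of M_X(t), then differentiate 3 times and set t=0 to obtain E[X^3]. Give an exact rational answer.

M_X(t) = ₁F₁(2; 3; t)
M′(t) = 2*₁F₁(3; 4; t)/3
M′′(t) = ₁F₁(4; 5; t)/2
M′′′(t) = 2*₁F₁(5; 6; t)/5

E[X^3] = M′′′(0) = 2/5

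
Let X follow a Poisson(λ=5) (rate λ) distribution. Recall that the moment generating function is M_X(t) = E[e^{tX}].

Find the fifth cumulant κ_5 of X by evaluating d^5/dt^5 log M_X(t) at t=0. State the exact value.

M_X(t) = e^(5*e^(t) - 5)
K_X(t) = log M_X(t) = 5*e^(t) - 5
K′(t) = 5*e^(t)
K′′(t) = 5*e^(t)
K′′′(t) = 5*e^(t)
K′′′′(t) = 5*e^(t)
K′′′′′(t) = 5*e^(t)

κ_5 = K′′′′′(0) = 5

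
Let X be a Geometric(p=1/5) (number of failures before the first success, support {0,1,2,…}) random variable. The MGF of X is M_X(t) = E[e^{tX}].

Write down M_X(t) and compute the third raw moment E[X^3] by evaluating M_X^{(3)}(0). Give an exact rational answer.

E[X^3] = d^3M/dt^3 |_{t=0} = 484

M_X(t) = 1/(5*(1 - 4*e^(t)/5))
dM/dt = 4*e^(t)/(16*e^(2*t) - 40*e^(t) + 25)
d^2M/dt^2 = (-16*e^(2*t) - 20*e^(t))/(64*e^(3*t) - 240*e^(2*t) + 300*e^(t) - 125)
d^3M/dt^3 = (64*e^(3*t) + 320*e^(2*t) + 100*e^(t))/(256*e^(4*t) - 1280*e^(3*t) + 2400*e^(2*t) - 2000*e^(t) + 625)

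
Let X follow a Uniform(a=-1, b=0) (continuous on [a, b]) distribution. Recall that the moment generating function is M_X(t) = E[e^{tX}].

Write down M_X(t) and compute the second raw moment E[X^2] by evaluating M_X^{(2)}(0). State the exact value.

M_X(t) = (1 - e^(-t))/t
dM/dt = (t - e^(t) + 1)*e^(-t)/t^2
d^2M/dt^2 = (-t^2 - 2*t + 2*e^(t) - 2)*e^(-t)/t^3

E[X^2] = d^2M/dt^2 |_{t=0} = 1/3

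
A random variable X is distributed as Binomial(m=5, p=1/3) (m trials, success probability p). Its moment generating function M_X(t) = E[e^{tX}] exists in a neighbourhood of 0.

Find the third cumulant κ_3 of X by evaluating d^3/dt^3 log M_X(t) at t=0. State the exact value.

M_X(t) = (e^(t)/3 + 2/3)^5
K_X(t) = log M_X(t) = 5*log(e^(t)/3 + 2/3)
K^(3)(t) = (-10*e^(2*t) + 20*e^(t))/(e^(3*t) + 6*e^(2*t) + 12*e^(t) + 8)

κ_3 = K^(3)(0) = 10/27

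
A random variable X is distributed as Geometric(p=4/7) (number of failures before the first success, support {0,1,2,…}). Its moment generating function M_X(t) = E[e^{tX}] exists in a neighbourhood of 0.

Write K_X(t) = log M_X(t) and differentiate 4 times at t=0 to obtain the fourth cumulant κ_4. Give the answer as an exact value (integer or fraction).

M_X(t) = 4/(7*(1 - 3*e^(t)/7))
K_X(t) = log M_X(t) = -log(1 - 3*e^(t)/7) - log(7) + 2*log(2)
D^4[K](t) = (189*e^(3*t) + 1764*e^(2*t) + 1029*e^(t))/(81*e^(4*t) - 756*e^(3*t) + 2646*e^(2*t) - 4116*e^(t) + 2401)

κ_4 = D^4[K](0) = 1491/128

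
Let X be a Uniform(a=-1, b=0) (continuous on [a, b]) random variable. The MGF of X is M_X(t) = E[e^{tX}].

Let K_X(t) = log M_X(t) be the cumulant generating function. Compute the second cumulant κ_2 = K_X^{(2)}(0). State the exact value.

κ_2 = d^2K/dt^2 |_{t=0} = 1/12

M_X(t) = (1 - e^(-t))/t
K_X(t) = log M_X(t) = -log(t) + log(1 - e^(-t))
dK/dt = (t - e^(t) + 1)/(t*e^(t) - t)
d^2K/dt^2 = (-t^2*e^(t) + e^(2*t) - 2*e^(t) + 1)/(t^2*e^(2*t) - 2*t^2*e^(t) + t^2)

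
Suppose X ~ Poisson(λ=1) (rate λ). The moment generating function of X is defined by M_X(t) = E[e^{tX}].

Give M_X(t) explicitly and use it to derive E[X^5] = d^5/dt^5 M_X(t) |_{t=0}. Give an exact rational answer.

M_X(t) = e^(e^(t) - 1)
M^(5)(t) = (e^(5*t)*e^(e^(t)) + 10*e^(4*t)*e^(e^(t)) + 25*e^(3*t)*e^(e^(t)) + 15*e^(2*t)*e^(e^(t)) + e^(t)*e^(e^(t)))*e^(-1)

E[X^5] = M^(5)(0) = 52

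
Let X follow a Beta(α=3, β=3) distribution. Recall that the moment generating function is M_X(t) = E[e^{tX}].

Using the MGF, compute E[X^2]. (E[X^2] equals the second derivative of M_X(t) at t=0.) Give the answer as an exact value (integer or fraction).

M_X(t) = ₁F₁(3; 6; t)
dM/dt = ₁F₁(4; 7; t)/2
d^2M/dt^2 = 2*₁F₁(5; 8; t)/7

E[X^2] = d^2M/dt^2 |_{t=0} = 2/7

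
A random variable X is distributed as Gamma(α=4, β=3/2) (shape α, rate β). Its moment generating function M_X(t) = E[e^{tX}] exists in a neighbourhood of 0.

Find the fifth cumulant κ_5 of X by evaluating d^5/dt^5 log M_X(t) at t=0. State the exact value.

M_X(t) = 81/(16*(3/2 - t)^4)
K_X(t) = log M_X(t) = -4*log(3/2 - t) - 4*log(2) + 4*log(3)
D^5[K](t) = -3072/(32*t^5 - 240*t^4 + 720*t^3 - 1080*t^2 + 810*t - 243)

κ_5 = D^5[K](0) = 1024/81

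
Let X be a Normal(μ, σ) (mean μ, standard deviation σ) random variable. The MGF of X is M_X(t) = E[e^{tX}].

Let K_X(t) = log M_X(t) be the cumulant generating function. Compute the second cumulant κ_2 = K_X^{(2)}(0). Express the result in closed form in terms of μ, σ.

κ_2 = d^2K/dt^2 |_{t=0} = σ^2

M_X(t) = e^(μ*t + σ^2*t^2/2)
K_X(t) = log M_X(t) = μ*t + σ^2*t^2/2
dK/dt = μ + σ^2*t
d^2K/dt^2 = σ^2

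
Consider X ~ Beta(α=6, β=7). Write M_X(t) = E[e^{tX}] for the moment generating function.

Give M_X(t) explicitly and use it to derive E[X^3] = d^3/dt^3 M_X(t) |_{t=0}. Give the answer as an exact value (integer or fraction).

E[X^3] = M′′′(0) = 8/65

M_X(t) = ₁F₁(6; 13; t)
M′(t) = 6*₁F₁(7; 14; t)/13
M′′(t) = 3*₁F₁(8; 15; t)/13
M′′′(t) = 8*₁F₁(9; 16; t)/65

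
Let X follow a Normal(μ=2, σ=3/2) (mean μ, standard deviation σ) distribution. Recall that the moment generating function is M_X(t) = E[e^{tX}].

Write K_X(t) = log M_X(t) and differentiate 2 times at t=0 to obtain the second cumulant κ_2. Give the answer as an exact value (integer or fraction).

M_X(t) = e^(9*t^2/8 + 2*t)
K_X(t) = log M_X(t) = 9*t^2/8 + 2*t
K′(t) = 9*t/4 + 2
K′′(t) = 9/4

κ_2 = K′′(0) = 9/4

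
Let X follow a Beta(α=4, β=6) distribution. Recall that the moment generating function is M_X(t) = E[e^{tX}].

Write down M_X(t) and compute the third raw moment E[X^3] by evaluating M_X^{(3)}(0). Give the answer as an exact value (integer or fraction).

M_X(t) = ₁F₁(4; 10; t)
M′(t) = 2*₁F₁(5; 11; t)/5
M′′(t) = 2*₁F₁(6; 12; t)/11
M′′′(t) = ₁F₁(7; 13; t)/11

E[X^3] = M′′′(0) = 1/11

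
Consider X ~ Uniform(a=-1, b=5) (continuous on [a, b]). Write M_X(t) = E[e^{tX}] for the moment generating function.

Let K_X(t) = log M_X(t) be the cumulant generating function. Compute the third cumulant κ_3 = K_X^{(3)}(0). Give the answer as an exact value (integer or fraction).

κ_3 = D^3[K](0) = 0

M_X(t) = (e^(5*t) - e^(-t))/(6*t)
K_X(t) = log M_X(t) = -log(t) + log(e^(5*t) - e^(-t)) - log(6)
D^3[K](t) = (216*t^3*e^(12*t) + 216*t^3*e^(6*t) - 2*e^(18*t) + 6*e^(12*t) - 6*e^(6*t) + 2)/(t^3*e^(18*t) - 3*t^3*e^(12*t) + 3*t^3*e^(6*t) - t^3)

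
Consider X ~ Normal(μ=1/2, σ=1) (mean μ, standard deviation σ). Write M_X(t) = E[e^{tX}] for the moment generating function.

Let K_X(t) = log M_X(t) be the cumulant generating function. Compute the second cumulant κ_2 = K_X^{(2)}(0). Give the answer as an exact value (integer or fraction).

κ_2 = D^2[K](0) = 1

M_X(t) = e^(t^2/2 + t/2)
K_X(t) = log M_X(t) = t^2/2 + t/2
D^2[K](t) = 1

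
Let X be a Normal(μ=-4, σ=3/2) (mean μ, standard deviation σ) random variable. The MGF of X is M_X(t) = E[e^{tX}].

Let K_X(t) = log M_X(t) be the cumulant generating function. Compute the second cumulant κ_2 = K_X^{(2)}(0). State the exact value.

M_X(t) = e^(9*t^2/8 - 4*t)
K_X(t) = log M_X(t) = 9*t^2/8 - 4*t
D^2[K](t) = 9/4

κ_2 = D^2[K](0) = 9/4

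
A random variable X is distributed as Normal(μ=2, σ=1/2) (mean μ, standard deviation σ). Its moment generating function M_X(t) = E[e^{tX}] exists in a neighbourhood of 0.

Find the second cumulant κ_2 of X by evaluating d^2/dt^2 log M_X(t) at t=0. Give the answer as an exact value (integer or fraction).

κ_2 = d^2K/dt^2 |_{t=0} = 1/4

M_X(t) = e^(t^2/8 + 2*t)
K_X(t) = log M_X(t) = t^2/8 + 2*t
dK/dt = t/4 + 2
d^2K/dt^2 = 1/4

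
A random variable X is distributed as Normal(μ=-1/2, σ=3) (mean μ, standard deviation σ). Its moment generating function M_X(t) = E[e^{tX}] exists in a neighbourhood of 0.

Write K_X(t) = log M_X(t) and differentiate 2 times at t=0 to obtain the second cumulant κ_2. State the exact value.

κ_2 = D^2[K](0) = 9

M_X(t) = e^(9*t^2/2 - t/2)
K_X(t) = log M_X(t) = 9*t^2/2 - t/2
D^2[K](t) = 9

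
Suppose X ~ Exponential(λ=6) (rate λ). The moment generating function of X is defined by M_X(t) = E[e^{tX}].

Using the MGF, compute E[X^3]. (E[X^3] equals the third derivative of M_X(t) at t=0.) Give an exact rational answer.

M_X(t) = 6/(6 - t)
M′(t) = 6/(t^2 - 12*t + 36)
M′′(t) = -12/(t^3 - 18*t^2 + 108*t - 216)
M′′′(t) = 36/(t^4 - 24*t^3 + 216*t^2 - 864*t + 1296)

E[X^3] = M′′′(0) = 1/36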